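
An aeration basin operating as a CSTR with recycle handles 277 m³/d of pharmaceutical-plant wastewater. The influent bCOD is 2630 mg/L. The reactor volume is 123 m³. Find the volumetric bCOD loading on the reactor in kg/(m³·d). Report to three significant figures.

L_v ≈ 5.92 kg bCOD/(m³·d)

Applied bCOD load per unit volume = Q·S₀/V = (277 × 2630/1000)/123.0 = 5.923 kg bCOD·m⁻³·d⁻¹.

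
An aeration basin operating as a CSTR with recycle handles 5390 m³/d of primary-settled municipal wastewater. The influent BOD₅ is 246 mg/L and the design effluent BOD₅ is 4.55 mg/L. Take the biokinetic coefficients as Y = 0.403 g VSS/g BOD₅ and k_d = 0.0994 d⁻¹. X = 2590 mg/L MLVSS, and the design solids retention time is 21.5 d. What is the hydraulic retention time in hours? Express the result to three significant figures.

Steady-state biomass mass balance: V·X·(1 + k_d·θ_c) = Y·Q·(S₀ − S)·θ_c, so V = 0.403 × 5390 × (246 − 4.55) × 21.5 / [2590 × (1 + 0.0994 × 21.5)] = 1.13×10^7 / 8125 = 1388 m³.
τ = V/Q = 1388/5390 = 0.2575 d, or 6.180 h.

τ ≈ 6.18 h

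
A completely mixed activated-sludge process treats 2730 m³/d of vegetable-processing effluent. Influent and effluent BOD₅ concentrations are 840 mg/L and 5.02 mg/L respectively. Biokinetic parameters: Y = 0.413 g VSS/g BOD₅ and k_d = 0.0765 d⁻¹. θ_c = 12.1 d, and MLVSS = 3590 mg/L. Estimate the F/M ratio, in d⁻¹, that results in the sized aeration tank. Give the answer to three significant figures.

F/M ≈ 0.388 d⁻¹

Rearranging the biomass balance for a CMAS with decay, V = Y·Q·ΔS·θ_c / [X·(1+k_d θ_c)] = 0.413 × 2730 × (840 − 5.02) × 12.1 / [3590 × (1 + 0.0765 × 12.1)] = 1.14×10^7 / 6913 = 1648 m³.
Food-to-microorganism ratio F/M = Q S₀ / (V X) = 2730 × 840 / (1648 × 3590) = 0.3877 d⁻¹.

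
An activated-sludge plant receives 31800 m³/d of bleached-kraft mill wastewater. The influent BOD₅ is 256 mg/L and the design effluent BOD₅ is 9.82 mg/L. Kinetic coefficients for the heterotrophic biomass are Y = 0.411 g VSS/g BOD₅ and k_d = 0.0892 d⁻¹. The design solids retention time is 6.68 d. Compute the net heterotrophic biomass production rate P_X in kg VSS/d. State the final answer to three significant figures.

The observed yield is Y_obs = Y/(1 + k_d·θ_c) = 0.411 / (1 + 0.0892 × 6.68) = 0.411 / 1.596 = 0.2575 g VSS per g BOD₅ removed.
ΔS = 256 − 9.82 = 246.2 mg/L, so the substrate removal rate is 31800 × 246.2/1000 = 7829 kg BOD₅/d.
Biomass produced: P_X = Y_obs·Q·ΔS = 0.2575 × 7829 ≈ 2016 kg VSS/d.

P_X ≈ 2020 kg VSS/d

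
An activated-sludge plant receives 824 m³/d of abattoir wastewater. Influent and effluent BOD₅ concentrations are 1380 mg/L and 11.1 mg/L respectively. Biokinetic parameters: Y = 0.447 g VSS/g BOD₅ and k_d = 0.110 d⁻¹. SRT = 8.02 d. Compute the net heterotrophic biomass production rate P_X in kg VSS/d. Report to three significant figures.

The observed yield is Y_obs = Y/(1 + k_d·θ_c) = 0.447 / (1 + 0.110 × 8.02) = 0.447 / 1.882 = 0.2375 g VSS per g BOD₅ removed.
Mass of BOD₅ removed per day: Q(S₀ − S) = 824 × 1369 g/m³ = 1128 kg/d.
So the net sludge growth is P_X = 0.2375 × 1128 = 267.9 kg VSS/d.

P_X ≈ 268 kg VSS/d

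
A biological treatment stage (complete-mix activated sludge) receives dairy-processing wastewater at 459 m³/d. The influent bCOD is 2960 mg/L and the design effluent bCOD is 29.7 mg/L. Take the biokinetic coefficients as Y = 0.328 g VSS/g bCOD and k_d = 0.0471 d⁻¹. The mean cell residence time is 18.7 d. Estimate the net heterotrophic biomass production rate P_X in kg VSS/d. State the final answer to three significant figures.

P_X ≈ 235 kg VSS/d

Y_obs = Y / (1 + k_d θ_c) = 0.328 / (1 + 0.0471 × 18.7) = 0.328 / 1.881 = 0.1744.
Q·(S₀ − S) = 459 × (2960 − 29.7) × 10⁻³ = 1345 kg/d removed.
Net biomass production P_X = Y_obs × Q·(S₀ − S) = 0.1744 × 1345 = 234.6 kg VSS/d.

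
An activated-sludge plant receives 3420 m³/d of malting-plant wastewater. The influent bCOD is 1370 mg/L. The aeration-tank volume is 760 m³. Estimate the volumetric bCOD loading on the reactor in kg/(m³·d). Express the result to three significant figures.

L_v ≈ 6.17 kg bCOD/(m³·d)

Volumetric loading L_v = Q·S₀ / V = 3420 × 1370 g/m³ / 760.0 m³ = 6165 g/(m³·d) = 6.165 kg bCOD/(m³·d).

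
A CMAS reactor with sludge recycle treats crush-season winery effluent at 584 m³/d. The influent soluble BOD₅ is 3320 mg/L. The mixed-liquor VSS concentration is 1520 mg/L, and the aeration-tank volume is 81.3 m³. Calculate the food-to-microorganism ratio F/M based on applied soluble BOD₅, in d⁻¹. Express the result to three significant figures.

F/M = applied load / biomass = Q·S₀/(V·X) = 584 × 3320 / (81.30 × 1520) = 15.69 d⁻¹.

F/M ≈ 15.7 d⁻¹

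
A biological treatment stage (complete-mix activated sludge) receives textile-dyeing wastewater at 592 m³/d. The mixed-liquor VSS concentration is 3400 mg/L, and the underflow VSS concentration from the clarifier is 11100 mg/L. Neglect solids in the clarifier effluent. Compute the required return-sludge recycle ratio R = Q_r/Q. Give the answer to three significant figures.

Solids balance on the clarifier gives (1+R)X = R·X_r, so R = X/(X_r − X) = 3400 / (11100 − 3400) = 0.4416.

R ≈ 0.442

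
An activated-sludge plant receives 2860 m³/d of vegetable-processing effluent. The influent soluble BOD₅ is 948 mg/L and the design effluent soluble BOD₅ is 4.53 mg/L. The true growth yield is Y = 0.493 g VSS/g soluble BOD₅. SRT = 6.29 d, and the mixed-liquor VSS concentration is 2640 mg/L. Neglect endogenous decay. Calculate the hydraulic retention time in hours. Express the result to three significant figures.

V·X = Y·Q·ΔS·θ_c gives V = 0.493 × 2860 × (948 − 4.53) × 6.29 / 2640 = 3169 m³.
Hydraulic retention time τ = V/Q = 3169 / 2860 = 1.108 d = 26.60 h.

τ ≈ 26.6 h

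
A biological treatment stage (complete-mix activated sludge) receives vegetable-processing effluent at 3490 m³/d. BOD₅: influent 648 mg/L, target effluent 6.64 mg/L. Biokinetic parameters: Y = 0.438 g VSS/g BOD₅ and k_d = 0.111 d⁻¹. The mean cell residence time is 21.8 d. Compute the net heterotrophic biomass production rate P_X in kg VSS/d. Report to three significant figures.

Y_obs = Y / (1 + k_d θ_c) = 0.438 / (1 + 0.111 × 21.8) = 0.438 / 3.420 = 0.1281.
Mass of BOD₅ removed per day: Q(S₀ − S) = 3490 × 641.4 g/m³ = 2238 kg/d.
So the net sludge growth is P_X = 0.1281 × 2238 = 286.7 kg VSS/d.

P_X ≈ 287 kg VSS/d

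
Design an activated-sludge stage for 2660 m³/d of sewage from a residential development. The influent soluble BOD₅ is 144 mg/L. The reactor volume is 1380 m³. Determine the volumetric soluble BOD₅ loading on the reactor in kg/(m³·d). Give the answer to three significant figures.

L_v = Q S₀ / V = 2660 × 144 × 10⁻³ / 1380 = 0.2776 kg/(m³·d).

L_v ≈ 0.278 kg soluble BOD₅/(m³·d)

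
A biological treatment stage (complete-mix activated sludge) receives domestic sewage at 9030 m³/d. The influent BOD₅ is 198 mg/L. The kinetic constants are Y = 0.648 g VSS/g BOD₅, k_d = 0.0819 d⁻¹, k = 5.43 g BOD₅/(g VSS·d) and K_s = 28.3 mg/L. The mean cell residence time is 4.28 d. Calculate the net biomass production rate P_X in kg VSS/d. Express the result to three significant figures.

P_X ≈ 846 kg VSS/d

From the Monod/SRT balance for a CMAS, S = K_s·(1+k_d θ_c)/[θ_c·(Y k − k_d) − 1] = 28.3 × (1 + 0.0819 × 4.28) / [4.28 × (0.648 × 5.43 − 0.0819) − 1] = 38.22 / 13.71 = 2.788 mg/L.
The observed yield is Y_obs = Y/(1 + k_d·θ_c) = 0.648 / (1 + 0.0819 × 4.28) = 0.648 / 1.351 = 0.4798 g VSS per g BOD₅ removed.
Substrate removed = Q·(S₀ − S) = 9030 m³/d × (198 − 2.79) g/m³ = 1.76×10^6 g/d = 1763 kg/d.
Net biomass production P_X = Y_obs × Q·(S₀ − S) = 0.4798 × 1763 = 845.8 kg VSS/d.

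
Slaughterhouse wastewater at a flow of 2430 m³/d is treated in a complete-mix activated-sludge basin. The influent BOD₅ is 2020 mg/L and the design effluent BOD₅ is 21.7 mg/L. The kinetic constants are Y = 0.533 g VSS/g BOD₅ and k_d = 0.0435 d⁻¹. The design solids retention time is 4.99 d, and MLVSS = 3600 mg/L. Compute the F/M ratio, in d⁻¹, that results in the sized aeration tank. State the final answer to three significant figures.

Steady-state biomass mass balance: V·X·(1 + k_d·θ_c) = Y·Q·(S₀ − S)·θ_c, so V = 0.533 × 2430 × (2020 − 21.7) × 4.99 / [3600 × (1 + 0.0435 × 4.99)] = 1.29×10^7 / 4381 = 2948 m³.
F/M = applied load / biomass = Q·S₀/(V·X) = 2430 × 2020 / (2948 × 3600) = 0.4626 d⁻¹.

F/M ≈ 0.463 d⁻¹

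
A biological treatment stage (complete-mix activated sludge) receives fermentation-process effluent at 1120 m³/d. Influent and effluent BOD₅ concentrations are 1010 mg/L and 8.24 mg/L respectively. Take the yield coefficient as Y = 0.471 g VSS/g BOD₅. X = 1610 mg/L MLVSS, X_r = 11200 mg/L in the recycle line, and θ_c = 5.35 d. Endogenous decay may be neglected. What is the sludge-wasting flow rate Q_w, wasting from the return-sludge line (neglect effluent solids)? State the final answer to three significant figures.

Q_w ≈ 47.2 m³/d

V·X = Y·Q·ΔS·θ_c gives V = 0.471 × 1120 × (1010 − 8.24) × 5.35 / 1610 = 1756 m³.
Q_w = (V·X)/(θ_c X_r) = 1756 × 1610 / (5.35 × 11200) = 47.18 m³/d.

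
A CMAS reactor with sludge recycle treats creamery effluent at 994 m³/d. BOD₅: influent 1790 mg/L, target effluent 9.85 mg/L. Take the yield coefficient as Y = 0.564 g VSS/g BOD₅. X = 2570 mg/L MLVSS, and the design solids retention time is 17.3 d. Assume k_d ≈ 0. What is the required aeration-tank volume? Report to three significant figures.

V·X = Y·Q·ΔS·θ_c gives V = 0.564 × 994 × (1790 − 9.85) × 17.3 / 2570 = 6718 m³.

V ≈ 6720 m³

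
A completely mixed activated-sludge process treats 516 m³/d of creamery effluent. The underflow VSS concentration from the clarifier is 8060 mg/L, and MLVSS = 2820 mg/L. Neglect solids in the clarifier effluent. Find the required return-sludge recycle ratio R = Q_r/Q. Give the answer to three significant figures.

R ≈ 0.538

R = Q_r/Q = X/(X_r − X) = 2820 / (8060 − 2820) = 0.5382.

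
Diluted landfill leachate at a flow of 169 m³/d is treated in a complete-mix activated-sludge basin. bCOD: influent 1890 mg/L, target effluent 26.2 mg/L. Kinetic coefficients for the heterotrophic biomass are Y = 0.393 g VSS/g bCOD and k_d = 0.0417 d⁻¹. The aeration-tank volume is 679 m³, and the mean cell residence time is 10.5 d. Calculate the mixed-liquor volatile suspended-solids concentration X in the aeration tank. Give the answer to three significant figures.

X ≈ 1330 mg/L

Solving the biomass balance for X: X = Y Q (S₀−S) θ_c / [V (1+k_d θ_c)] = 0.393 × 169 × (1890 − 26.2) × 10.5 / [679 × (1 + 0.0417 × 10.5)] = 1331 mg/L.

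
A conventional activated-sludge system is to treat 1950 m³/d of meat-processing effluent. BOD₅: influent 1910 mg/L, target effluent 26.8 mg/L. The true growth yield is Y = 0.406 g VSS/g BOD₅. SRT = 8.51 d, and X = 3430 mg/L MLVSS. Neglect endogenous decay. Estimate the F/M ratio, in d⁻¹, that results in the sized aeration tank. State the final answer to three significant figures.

F/M ≈ 0.294 d⁻¹

With k_d = 0 the design equation reduces to V = Y Q (S₀−S) θ_c / X = 0.406 × 1950 × (1910 − 26.8) × 8.51 / 3430 = 3699 m³.
Food-to-microorganism ratio F/M = Q S₀ / (V X) = 1950 × 1910 / (3699 × 3430) = 0.2935 d⁻¹.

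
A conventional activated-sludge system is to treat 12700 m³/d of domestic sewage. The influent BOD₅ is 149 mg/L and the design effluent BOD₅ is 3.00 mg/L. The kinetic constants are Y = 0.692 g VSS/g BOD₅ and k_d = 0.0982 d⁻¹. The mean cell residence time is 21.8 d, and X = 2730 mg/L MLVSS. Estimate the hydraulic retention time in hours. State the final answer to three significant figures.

τ ≈ 6.16 h

Steady-state biomass mass balance: V·X·(1 + k_d·θ_c) = Y·Q·(S₀ − S)·θ_c, so V = 0.692 × 12700 × (149 − 3.00) × 21.8 / [2730 × (1 + 0.0982 × 21.8)] = 2.8×10^7 / 8574 = 3262 m³.
τ = V/Q = 3262/12700 = 0.2569 d, or 6.165 h.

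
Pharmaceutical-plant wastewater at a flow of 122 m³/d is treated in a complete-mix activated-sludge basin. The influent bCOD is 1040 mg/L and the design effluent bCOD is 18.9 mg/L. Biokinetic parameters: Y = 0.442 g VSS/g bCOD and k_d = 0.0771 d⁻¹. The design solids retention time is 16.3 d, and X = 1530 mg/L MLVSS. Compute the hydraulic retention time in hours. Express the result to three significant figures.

τ ≈ 51.1 h

From the SRT design equation V = Y Q (S₀−S) θ_c / [X (1 + k_d θ_c)] = 0.442 × 122 × (1040 − 18.9) × 16.3 / [1530 × (1 + 0.0771 × 16.3)] = 8.98×10^5 / 3453 = 259.9 m³.
HRT = V/Q = 259.9 m³ / 122 m³·d⁻¹ = 2.131 d × 24 = 51.14 h.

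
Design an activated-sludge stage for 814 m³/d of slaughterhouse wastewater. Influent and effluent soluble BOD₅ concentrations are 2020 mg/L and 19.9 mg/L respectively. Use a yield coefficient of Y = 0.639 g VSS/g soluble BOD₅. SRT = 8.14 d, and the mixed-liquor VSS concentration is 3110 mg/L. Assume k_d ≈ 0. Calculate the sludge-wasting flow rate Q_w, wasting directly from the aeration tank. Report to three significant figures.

V·X = Y·Q·ΔS·θ_c gives V = 0.639 × 814 × (2020 − 19.9) × 8.14 / 3110 = 2723 m³.
With mixed-liquor wasting, θ_c = V/Q_w, so Q_w = V/θ_c = 2723/8.14 = 334.5 m³/d.

Q_w ≈ 335 m³/d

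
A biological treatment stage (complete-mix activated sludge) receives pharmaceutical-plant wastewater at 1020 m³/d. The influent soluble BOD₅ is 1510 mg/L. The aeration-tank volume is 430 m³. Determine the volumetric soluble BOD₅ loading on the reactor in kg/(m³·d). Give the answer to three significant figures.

Volumetric loading L_v = Q·S₀ / V = 1020 × 1510 g/m³ / 430.0 m³ = 3582 g/(m³·d) = 3.582 kg soluble BOD₅/(m³·d).

L_v ≈ 3.58 kg soluble BOD₅/(m³·d)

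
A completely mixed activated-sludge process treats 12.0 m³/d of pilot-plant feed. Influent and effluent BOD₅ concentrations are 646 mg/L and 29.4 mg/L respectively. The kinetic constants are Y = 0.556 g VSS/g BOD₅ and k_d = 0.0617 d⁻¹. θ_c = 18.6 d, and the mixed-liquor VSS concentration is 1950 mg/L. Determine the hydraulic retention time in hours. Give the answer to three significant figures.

τ ≈ 36.5 h

From the SRT design equation V = Y Q (S₀−S) θ_c / [X (1 + k_d θ_c)] = 0.556 × 12.0 × (646 − 29.4) × 18.6 / [1950 × (1 + 0.0617 × 18.6)] = 7.65×10^4 / 4188 = 18.27 m³.
τ = V/Q = 18.27/12.0 = 1.523 d, or 36.54 h.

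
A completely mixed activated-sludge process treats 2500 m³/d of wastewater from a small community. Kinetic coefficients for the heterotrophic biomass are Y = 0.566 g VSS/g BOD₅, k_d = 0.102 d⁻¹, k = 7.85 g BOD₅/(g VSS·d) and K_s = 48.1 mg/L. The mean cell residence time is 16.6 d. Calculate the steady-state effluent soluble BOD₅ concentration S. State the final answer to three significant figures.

S ≈ 1.82 mg/L

For a completely mixed reactor with recycle the Lawrence–McCarty relation gives S = K_s·(1 + k_d·θ_c) / [θ_c·(Y·k − k_d) − 1] = 48.1 × (1 + 0.102 × 16.6) / [16.6 × (0.566 × 7.85 − 0.102) − 1] = 129.5 / 71.06 = 1.823 mg/L.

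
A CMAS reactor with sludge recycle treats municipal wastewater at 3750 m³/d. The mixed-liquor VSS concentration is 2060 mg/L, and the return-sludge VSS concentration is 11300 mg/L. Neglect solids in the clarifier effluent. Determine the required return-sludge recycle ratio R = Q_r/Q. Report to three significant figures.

Mass balance around the secondary clarifier (neglecting effluent solids): R = X / (X_r − X) = 2060 / (11300 − 2060) = 0.2229.

R ≈ 0.223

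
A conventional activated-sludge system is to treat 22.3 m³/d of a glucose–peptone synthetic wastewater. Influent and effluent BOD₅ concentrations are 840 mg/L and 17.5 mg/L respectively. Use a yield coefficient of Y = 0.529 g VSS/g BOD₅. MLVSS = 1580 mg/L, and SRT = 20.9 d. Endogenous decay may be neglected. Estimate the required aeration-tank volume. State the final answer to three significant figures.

V ≈ 128 m³

V·X = Y·Q·ΔS·θ_c gives V = 0.529 × 22.3 × (840 − 17.5) × 20.9 / 1580 = 128.3 m³.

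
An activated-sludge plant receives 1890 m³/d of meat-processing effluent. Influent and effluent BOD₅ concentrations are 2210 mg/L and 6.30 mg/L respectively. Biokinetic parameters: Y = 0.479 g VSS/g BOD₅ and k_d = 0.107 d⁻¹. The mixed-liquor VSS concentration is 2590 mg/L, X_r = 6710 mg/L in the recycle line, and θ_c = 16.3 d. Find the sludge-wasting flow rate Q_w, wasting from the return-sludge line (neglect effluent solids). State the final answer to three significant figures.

Q_w ≈ 108 m³/d

Steady-state biomass mass balance: V·X·(1 + k_d·θ_c) = Y·Q·(S₀ − S)·θ_c, so V = 0.479 × 1890 × (2210 − 6.30) × 16.3 / [2590 × (1 + 0.107 × 16.3)] = 3.25×10^7 / 7107 = 4575 m³.
Wasting from the return line (neglecting effluent solids): Q_w = V·X / (θ_c·X_r) = 4575 × 2590 / (16.3 × 6710) = 108.3 m³/d.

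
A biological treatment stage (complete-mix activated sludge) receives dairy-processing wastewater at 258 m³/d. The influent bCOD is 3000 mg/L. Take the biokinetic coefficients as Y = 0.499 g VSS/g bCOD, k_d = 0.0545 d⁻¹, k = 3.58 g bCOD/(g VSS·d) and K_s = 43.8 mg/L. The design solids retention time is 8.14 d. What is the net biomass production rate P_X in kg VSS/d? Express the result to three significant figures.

Effluent substrate depends only on kinetics and SRT: S = K_s(1 + k_d θ_c) / [θ_c(Yk − k_d) − 1] = 43.8 × (1 + 0.0545 × 8.14) / [8.14 × (0.499 × 3.58 − 0.0545) − 1] = 63.23 / 13.10 = 4.828 mg/L.
The observed yield is Y_obs = Y/(1 + k_d·θ_c) = 0.499 / (1 + 0.0545 × 8.14) = 0.499 / 1.444 = 0.3457 g VSS per g bCOD removed.
Q·(S₀ − S) = 258 × (3000 − 4.83) × 10⁻³ = 772.8 kg/d removed.
P_X = Y_obs · Q(S₀ − S) = 0.3457 × 772.8 = 267.1 kg VSS/d.

P_X ≈ 267 kg VSS/d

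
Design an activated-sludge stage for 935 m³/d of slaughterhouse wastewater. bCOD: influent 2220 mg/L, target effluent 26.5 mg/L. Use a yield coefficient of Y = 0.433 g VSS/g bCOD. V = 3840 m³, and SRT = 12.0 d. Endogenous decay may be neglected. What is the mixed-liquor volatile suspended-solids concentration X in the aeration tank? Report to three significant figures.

X ≈ 2780 mg/L

From V·X = Y·Q·(S₀ − S)·θ_c (decay neglected): X = 0.433 × 935 × (2220 − 26.5) × 12.0 / 3840 = 2775 mg/L.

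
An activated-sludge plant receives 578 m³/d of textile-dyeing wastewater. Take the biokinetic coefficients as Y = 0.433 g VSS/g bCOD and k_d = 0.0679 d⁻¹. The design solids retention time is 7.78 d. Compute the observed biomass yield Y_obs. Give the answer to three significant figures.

The observed yield is Y_obs = Y/(1 + k_d·θ_c) = 0.433 / (1 + 0.0679 × 7.78) = 0.433 / 1.528 = 0.2833 g VSS per g bCOD removed.

Y_obs ≈ 0.283 g VSS/g bCOD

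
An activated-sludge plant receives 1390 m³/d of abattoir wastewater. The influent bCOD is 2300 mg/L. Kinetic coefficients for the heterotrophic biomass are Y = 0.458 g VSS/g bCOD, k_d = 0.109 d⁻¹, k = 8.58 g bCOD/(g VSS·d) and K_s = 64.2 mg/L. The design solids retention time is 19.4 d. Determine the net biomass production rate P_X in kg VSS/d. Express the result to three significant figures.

P_X ≈ 470 kg VSS/d

From the Monod/SRT balance for a CMAS, S = K_s·(1+k_d θ_c)/[θ_c·(Y k − k_d) − 1] = 64.2 × (1 + 0.109 × 19.4) / [19.4 × (0.458 × 8.58 − 0.109) − 1] = 200.0 / 73.12 = 2.735 mg/L.
Correct the yield for decay: Y_obs = Y/(1 + k_d θ_c) = 0.458 / (1 + 0.109 × 19.4) = 0.458 / 3.115 = 0.1470.
Mass of bCOD removed per day: Q(S₀ − S) = 1390 × 2297 g/m³ = 3193 kg/d.
P_X = Y_obs · Q(S₀ − S) = 0.1470 × 3193 = 469.6 kg VSS/d.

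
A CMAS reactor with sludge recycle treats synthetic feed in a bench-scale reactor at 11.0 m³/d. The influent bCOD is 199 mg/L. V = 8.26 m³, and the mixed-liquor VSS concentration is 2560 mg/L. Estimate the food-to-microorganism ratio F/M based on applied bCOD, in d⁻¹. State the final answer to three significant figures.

F/M ≈ 0.104 d⁻¹

F/M = applied load / biomass = Q·S₀/(V·X) = 11.0 × 199 / (8.260 × 2560) = 0.1035 d⁻¹.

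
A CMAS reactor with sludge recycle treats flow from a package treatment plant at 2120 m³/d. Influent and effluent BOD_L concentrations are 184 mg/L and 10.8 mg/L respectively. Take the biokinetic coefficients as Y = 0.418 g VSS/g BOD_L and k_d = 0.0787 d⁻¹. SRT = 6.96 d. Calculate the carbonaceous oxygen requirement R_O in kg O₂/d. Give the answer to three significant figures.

R_O ≈ 226 kg O₂/d

Y_obs = Y / (1 + k_d θ_c) = 0.418 / (1 + 0.0787 × 6.96) = 0.418 / 1.548 = 0.2701.
Mass of BOD_L removed per day: Q(S₀ − S) = 2120 × 173.2 g/m³ = 367.2 kg/d.
P_X = Y_obs·Q·(S₀ − S) = 0.2701 × 367.2 = 99.17 kg VSS/d.
R_O = Q·ΔS − 1.42 P_X = 367.2 − 140.8 = 226.4 kg O₂/d.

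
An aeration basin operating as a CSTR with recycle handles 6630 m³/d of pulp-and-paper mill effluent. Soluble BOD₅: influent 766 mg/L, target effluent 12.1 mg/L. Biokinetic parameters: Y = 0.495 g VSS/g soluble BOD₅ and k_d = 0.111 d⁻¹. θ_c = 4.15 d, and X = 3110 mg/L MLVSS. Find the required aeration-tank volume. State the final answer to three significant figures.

Rearranging the biomass balance for a CMAS with decay, V = Y·Q·ΔS·θ_c / [X·(1+k_d θ_c)] = 0.495 × 6630 × (766 − 12.1) × 4.15 / [3110 × (1 + 0.111 × 4.15)] = 1.03×10^7 / 4543 = 2260 m³.

V ≈ 2260 m³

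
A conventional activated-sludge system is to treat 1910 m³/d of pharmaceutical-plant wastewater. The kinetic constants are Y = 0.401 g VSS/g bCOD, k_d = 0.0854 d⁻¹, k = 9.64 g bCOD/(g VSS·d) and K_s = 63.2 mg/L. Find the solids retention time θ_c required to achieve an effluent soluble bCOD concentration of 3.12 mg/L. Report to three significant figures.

At the target effluent, Y k S/(K_s+S) = 0.401×9.64×3.12/66.32 = 0.1819 d⁻¹.
θ_c = 1/(μ − k_d) = 1/(0.1819 − 0.0854) = 1/0.09646 = 10.37 d.

θ_c ≈ 10.4 d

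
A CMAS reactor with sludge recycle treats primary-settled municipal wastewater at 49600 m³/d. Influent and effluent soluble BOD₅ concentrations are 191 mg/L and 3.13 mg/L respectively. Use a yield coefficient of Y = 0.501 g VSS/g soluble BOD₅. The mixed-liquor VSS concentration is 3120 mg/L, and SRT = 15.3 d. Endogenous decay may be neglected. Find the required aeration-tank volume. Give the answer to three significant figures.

V·X = Y·Q·ΔS·θ_c gives V = 0.501 × 49600 × (191 − 3.13) × 15.3 / 3120 = 22894 m³.

V ≈ 22900 m³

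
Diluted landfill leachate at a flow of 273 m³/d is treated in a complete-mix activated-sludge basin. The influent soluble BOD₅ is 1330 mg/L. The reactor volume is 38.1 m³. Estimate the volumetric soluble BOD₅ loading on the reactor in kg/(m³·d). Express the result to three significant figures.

L_v ≈ 9.53 kg soluble BOD₅/(m³·d)

Volumetric loading L_v = Q·S₀ / V = 273 × 1330 g/m³ / 38.10 m³ = 9530 g/(m³·d) = 9.530 kg soluble BOD₅/(m³·d).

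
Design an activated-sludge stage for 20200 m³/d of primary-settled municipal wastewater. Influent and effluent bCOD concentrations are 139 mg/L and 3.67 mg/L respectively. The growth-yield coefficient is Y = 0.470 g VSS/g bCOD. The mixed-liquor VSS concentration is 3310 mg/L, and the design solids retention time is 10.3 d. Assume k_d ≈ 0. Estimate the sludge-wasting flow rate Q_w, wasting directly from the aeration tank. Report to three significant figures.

Q_w ≈ 388 m³/d

Biomass mass balance (decay neglected): V·X = Y·Q·(S₀ − S)·θ_c, so V = 0.470 × 20200 × (139 − 3.67) × 10.3 / 3310 = 3998 m³.
For wasting at MLVSS concentration, Q_w = V/θ_c = 3998/10.3 = 388.2 m³/d.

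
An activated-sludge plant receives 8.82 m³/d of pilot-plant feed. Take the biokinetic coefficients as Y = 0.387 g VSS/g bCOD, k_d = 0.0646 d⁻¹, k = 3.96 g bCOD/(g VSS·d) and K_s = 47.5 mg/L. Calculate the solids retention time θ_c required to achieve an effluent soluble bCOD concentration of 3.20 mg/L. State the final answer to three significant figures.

From 1/θ_c = Y·k·S/(K_s + S) − k_d: Y·k·S/(K_s+S) = 0.387 × 3.96 × 3.20 / (47.5 + 3.20) = 0.09673 d⁻¹.
θ_c = 1/(μ − k_d) = 1/(0.09673 − 0.0646) = 1/0.03213 = 31.13 d.

θ_c ≈ 31.1 d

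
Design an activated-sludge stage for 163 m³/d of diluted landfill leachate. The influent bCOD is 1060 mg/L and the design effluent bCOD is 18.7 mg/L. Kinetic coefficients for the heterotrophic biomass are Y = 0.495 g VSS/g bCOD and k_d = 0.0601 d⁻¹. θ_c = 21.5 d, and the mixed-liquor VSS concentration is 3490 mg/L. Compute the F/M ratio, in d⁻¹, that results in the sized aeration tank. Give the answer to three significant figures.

F/M ≈ 0.219 d⁻¹

From the SRT design equation V = Y Q (S₀−S) θ_c / [X (1 + k_d θ_c)] = 0.495 × 163 × (1060 − 18.7) × 21.5 / [3490 × (1 + 0.0601 × 21.5)] = 1.81×10^6 / 8000 = 225.8 m³.
Food-to-microorganism ratio F/M = Q S₀ / (V X) = 163 × 1060 / (225.8 × 3490) = 0.2192 d⁻¹.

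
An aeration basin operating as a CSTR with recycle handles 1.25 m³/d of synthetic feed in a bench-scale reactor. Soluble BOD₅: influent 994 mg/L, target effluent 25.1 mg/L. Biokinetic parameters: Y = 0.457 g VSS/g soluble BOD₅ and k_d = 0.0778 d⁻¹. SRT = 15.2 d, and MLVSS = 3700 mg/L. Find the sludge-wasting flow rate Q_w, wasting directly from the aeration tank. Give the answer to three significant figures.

Q_w ≈ 0.0685 m³/d

Steady-state biomass mass balance: V·X·(1 + k_d·θ_c) = Y·Q·(S₀ − S)·θ_c, so V = 0.457 × 1.25 × (994 − 25.1) × 15.2 / [3700 × (1 + 0.0778 × 15.2)] = 8.41×10^3 / 8075 = 1.042 m³.
With mixed-liquor wasting, θ_c = V/Q_w, so Q_w = V/θ_c = 1.042/15.2 = 0.06854 m³/d.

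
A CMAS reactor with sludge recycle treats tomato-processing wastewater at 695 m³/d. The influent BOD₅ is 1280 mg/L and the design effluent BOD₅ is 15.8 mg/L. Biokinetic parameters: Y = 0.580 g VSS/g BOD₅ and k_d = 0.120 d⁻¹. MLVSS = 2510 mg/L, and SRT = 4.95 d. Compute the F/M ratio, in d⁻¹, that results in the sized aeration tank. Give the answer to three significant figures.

F/M ≈ 0.562 d⁻¹

From the SRT design equation V = Y Q (S₀−S) θ_c / [X (1 + k_d θ_c)] = 0.580 × 695 × (1280 − 15.8) × 4.95 / [2510 × (1 + 0.120 × 4.95)] = 2.52×10^6 / 4001 = 630.5 m³.
F/M = applied load / biomass = Q·S₀/(V·X) = 695 × 1280 / (630.5 × 2510) = 0.5621 d⁻¹.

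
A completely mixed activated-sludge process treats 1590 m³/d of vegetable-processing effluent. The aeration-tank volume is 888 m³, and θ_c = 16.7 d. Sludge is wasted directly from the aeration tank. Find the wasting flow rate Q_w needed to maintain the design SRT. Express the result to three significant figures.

With mixed-liquor wasting, θ_c = V/Q_w, so Q_w = V/θ_c = 888.0/16.7 = 53.17 m³/d.

Q_w ≈ 53.2 m³/d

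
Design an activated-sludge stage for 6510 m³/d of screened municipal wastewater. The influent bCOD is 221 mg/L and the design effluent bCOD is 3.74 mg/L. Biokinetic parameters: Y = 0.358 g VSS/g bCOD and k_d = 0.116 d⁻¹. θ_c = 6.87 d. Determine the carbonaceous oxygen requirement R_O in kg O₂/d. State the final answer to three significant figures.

Y_obs = Y / (1 + k_d θ_c) = 0.358 / (1 + 0.116 × 6.87) = 0.358 / 1.797 = 0.1992.
Substrate removed = Q·(S₀ − S) = 6510 m³/d × (221 − 3.74) g/m³ = 1.41×10^6 g/d = 1414 kg/d.
P_X = Y_obs·Q·(S₀ − S) = 0.1992 × 1414 = 281.8 kg VSS/d.
R_O = Q·(S₀ − S) − 1.42·P_X = 1414 − 1.42 × 281.8 = 1014 kg O₂/d.

R_O ≈ 1010 kg O₂/d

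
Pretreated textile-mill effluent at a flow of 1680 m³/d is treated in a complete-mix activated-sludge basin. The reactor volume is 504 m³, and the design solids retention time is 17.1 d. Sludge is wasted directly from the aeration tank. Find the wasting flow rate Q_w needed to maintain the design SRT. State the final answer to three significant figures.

With mixed-liquor wasting, θ_c = V/Q_w, so Q_w = V/θ_c = 504.0/17.1 = 29.47 m³/d.

Q_w ≈ 29.5 m³/d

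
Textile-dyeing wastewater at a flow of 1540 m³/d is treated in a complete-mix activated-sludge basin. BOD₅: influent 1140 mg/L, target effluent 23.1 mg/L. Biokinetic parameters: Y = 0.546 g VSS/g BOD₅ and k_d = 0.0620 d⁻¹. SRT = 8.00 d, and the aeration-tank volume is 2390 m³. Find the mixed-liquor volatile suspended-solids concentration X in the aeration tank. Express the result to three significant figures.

From V·X·(1 + k_d·θ_c) = Y·Q·(S₀ − S)·θ_c: X = 0.546 × 1540 × (1140 − 23.1) × 8.00 / [2390 × (1 + 0.0620 × 8.00)] = 2101 mg/L.

X ≈ 2100 mg/L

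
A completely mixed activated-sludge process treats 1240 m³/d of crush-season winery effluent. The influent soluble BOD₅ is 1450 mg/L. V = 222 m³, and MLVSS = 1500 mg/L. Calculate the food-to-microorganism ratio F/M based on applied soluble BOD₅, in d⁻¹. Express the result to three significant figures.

F/M ≈ 5.40 d⁻¹

F/M = applied load / biomass = Q·S₀/(V·X) = 1240 × 1450 / (222.0 × 1500) = 5.399 d⁻¹.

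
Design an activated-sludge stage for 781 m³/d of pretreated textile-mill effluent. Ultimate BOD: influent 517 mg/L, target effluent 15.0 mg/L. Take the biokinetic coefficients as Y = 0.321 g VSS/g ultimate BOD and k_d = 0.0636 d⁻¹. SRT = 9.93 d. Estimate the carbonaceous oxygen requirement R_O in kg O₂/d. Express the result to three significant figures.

R_O ≈ 283 kg O₂/d

Observed yield with endogenous decay: Y_obs = Y / (1 + k_d·θ_c) = 0.321 / (1 + 0.0636 × 9.93) = 0.321 / 1.632 = 0.1967 g VSS/g ultimate BOD.
Substrate removed = Q·(S₀ − S) = 781 m³/d × (517 − 15.0) g/m³ = 3.92×10^5 g/d = 392.1 kg/d.
Net sludge production P_X = 0.1967 × 392.1 = 77.14 kg VSS/d.
Carbonaceous O₂ demand = substrate oxidised − cell-mass equivalent = 392.1 − 1.42 × 77.14 = 282.5 kg O₂/d.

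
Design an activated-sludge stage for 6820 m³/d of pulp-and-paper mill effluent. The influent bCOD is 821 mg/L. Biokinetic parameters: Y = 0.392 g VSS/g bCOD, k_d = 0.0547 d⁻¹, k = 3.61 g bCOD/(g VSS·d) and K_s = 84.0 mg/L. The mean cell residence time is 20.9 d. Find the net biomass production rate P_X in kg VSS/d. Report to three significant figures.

For a completely mixed reactor with recycle the Lawrence–McCarty relation gives S = K_s·(1 + k_d·θ_c) / [θ_c·(Y·k − k_d) − 1] = 84.0 × (1 + 0.0547 × 20.9) / [20.9 × (0.392 × 3.61 − 0.0547) − 1] = 180.0 / 27.43 = 6.563 mg/L.
Correct the yield for decay: Y_obs = Y/(1 + k_d θ_c) = 0.392 / (1 + 0.0547 × 20.9) = 0.392 / 2.143 = 0.1829.
ΔS = 821 − 6.56 = 814.4 mg/L, so the substrate removal rate is 6820 × 814.4/1000 = 5554 kg bCOD/d.
So the net sludge growth is P_X = 0.1829 × 5554 = 1016 kg VSS/d.

P_X ≈ 1020 kg VSS/d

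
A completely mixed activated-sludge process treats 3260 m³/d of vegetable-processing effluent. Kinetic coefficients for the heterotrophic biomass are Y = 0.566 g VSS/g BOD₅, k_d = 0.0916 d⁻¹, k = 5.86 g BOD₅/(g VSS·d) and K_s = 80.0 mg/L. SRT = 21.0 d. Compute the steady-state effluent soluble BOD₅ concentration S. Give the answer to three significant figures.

S ≈ 3.51 mg/L

From the Monod/SRT balance for a CMAS, S = K_s·(1+k_d θ_c)/[θ_c·(Y k − k_d) − 1] = 80.0 × (1 + 0.0916 × 21.0) / [21.0 × (0.566 × 5.86 − 0.0916) − 1] = 233.9 / 66.73 = 3.505 mg/L.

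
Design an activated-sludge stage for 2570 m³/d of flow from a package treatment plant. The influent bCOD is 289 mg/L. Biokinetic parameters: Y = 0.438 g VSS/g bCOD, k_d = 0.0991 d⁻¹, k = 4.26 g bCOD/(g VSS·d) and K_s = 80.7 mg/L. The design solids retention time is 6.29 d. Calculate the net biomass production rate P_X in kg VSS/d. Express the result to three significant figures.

For a completely mixed reactor with recycle the Lawrence–McCarty relation gives S = K_s·(1 + k_d·θ_c) / [θ_c·(Y·k − k_d) − 1] = 80.7 × (1 + 0.0991 × 6.29) / [6.29 × (0.438 × 4.26 − 0.0991) − 1] = 131.0 / 10.11 = 12.95 mg/L.
Y_obs = Y / (1 + k_d θ_c) = 0.438 / (1 + 0.0991 × 6.29) = 0.438 / 1.623 = 0.2698.
Q·(S₀ − S) = 2570 × (289 − 13.0) × 10⁻³ = 709.3 kg/d removed.
Net biomass production P_X = Y_obs × Q·(S₀ − S) = 0.2698 × 709.3 = 191.4 kg VSS/d.

P_X ≈ 191 kg VSS/d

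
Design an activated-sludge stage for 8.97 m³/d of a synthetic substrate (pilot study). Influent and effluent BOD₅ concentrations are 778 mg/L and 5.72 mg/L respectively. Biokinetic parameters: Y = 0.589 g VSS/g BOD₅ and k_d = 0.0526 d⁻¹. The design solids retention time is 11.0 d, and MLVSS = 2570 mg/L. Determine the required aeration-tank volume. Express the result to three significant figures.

V ≈ 11.1 m³

From the SRT design equation V = Y Q (S₀−S) θ_c / [X (1 + k_d θ_c)] = 0.589 × 8.97 × (778 − 5.72) × 11.0 / [2570 × (1 + 0.0526 × 11.0)] = 4.49×10^4 / 4057 = 11.06 m³.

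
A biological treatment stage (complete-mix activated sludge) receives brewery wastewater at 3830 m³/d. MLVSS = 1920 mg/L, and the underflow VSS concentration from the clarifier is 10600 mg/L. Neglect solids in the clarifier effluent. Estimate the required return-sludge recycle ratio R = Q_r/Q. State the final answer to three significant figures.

Solids balance on the clarifier gives (1+R)X = R·X_r, so R = X/(X_r − X) = 1920 / (10600 − 1920) = 0.2212.

R ≈ 0.221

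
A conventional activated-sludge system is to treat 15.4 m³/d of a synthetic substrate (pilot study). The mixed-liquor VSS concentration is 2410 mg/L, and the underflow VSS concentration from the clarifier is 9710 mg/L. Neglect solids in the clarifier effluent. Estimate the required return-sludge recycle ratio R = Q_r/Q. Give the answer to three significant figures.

R ≈ 0.330

Solids balance on the clarifier gives (1+R)X = R·X_r, so R = X/(X_r − X) = 2410 / (9710 − 2410) = 0.3301.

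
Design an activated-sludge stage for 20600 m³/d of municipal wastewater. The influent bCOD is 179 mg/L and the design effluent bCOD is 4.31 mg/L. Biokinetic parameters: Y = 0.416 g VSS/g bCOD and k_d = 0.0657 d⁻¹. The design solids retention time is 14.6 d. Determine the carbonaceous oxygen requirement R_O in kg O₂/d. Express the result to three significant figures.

Y_obs = Y / (1 + k_d θ_c) = 0.416 / (1 + 0.0657 × 14.6) = 0.416 / 1.959 = 0.2123.
Mass of bCOD removed per day: Q(S₀ − S) = 20600 × 174.7 g/m³ = 3599 kg/d.
P_X = Y_obs·Q·(S₀ − S) = 0.2123 × 3599 = 764.1 kg VSS/d.
Carbonaceous O₂ demand = substrate oxidised − cell-mass equivalent = 3599 − 1.42 × 764.1 = 2514 kg O₂/d.

R_O ≈ 2510 kg O₂/d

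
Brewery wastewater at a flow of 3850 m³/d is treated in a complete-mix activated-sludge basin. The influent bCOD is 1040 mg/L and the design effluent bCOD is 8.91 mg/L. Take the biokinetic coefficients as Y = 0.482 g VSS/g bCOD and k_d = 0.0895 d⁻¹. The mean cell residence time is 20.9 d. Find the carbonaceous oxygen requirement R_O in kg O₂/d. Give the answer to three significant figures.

The observed yield is Y_obs = Y/(1 + k_d·θ_c) = 0.482 / (1 + 0.0895 × 20.9) = 0.482 / 2.871 = 0.1679 g VSS per g bCOD removed.
Mass of bCOD removed per day: Q(S₀ − S) = 3850 × 1031 g/m³ = 3970 kg/d.
P_X = Y_obs·Q·(S₀ − S) = 0.1679 × 3970 = 666.6 kg VSS/d.
R_O = Q·ΔS − 1.42 P_X = 3970 − 946.5 = 3023 kg O₂/d.

R_O ≈ 3020 kg O₂/d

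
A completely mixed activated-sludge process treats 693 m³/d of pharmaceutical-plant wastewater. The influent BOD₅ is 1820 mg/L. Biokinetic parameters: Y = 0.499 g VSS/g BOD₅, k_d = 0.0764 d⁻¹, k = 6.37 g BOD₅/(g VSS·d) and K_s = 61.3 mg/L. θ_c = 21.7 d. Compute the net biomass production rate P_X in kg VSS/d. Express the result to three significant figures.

From the Monod/SRT balance for a CMAS, S = K_s·(1+k_d θ_c)/[θ_c·(Y k − k_d) − 1] = 61.3 × (1 + 0.0764 × 21.7) / [21.7 × (0.499 × 6.37 − 0.0764) − 1] = 162.9 / 66.32 = 2.457 mg/L.
Y_obs = Y / (1 + k_d θ_c) = 0.499 / (1 + 0.0764 × 21.7) = 0.499 / 2.658 = 0.1877.
Q·(S₀ − S) = 693 × (1820 − 2.46) × 10⁻³ = 1260 kg/d removed.
P_X = Y_obs · Q(S₀ − S) = 0.1877 × 1260 = 236.5 kg VSS/d.

P_X ≈ 236 kg VSS/d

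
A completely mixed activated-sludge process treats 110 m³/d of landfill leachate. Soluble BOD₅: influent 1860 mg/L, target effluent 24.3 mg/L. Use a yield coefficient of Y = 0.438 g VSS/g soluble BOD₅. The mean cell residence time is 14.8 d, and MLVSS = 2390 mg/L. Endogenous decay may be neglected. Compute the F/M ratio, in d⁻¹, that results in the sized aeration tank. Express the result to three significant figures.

F/M ≈ 0.156 d⁻¹

Biomass mass balance (decay neglected): V·X = Y·Q·(S₀ − S)·θ_c, so V = 0.438 × 110 × (1860 − 24.3) × 14.8 / 2390 = 547.7 m³.
F/M = Q·S₀ / (V·X) = 110 × 1860 / (547.7 × 2390) = 0.1563 g soluble BOD₅·(g VSS·d)⁻¹.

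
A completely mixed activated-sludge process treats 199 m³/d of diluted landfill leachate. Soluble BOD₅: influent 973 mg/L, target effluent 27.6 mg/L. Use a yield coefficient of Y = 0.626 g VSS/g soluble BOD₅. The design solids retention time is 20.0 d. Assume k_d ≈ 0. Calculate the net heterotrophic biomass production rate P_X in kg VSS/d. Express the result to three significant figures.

No decay correction is needed, so Y_obs = Y = 0.626.
Q·(S₀ − S) = 199 × (973 − 27.6) × 10⁻³ = 188.1 kg/d removed.
Net biomass production P_X = Y_obs × Q·(S₀ − S) = 0.6260 × 188.1 = 117.8 kg VSS/d.

P_X ≈ 118 kg VSS/d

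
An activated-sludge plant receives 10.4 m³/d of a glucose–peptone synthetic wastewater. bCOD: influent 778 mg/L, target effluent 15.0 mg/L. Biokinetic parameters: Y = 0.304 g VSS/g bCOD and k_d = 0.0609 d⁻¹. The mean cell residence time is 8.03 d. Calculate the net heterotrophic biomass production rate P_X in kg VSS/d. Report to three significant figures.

P_X ≈ 1.62 kg VSS/d

Y_obs = Y / (1 + k_d θ_c) = 0.304 / (1 + 0.0609 × 8.03) = 0.304 / 1.489 = 0.2042.
ΔS = 778 − 15.0 = 763.0 mg/L, so the substrate removal rate is 10.4 × 763.0/1000 = 7.935 kg bCOD/d.
Biomass produced: P_X = Y_obs·Q·ΔS = 0.2042 × 7.935 ≈ 1.620 kg VSS/d.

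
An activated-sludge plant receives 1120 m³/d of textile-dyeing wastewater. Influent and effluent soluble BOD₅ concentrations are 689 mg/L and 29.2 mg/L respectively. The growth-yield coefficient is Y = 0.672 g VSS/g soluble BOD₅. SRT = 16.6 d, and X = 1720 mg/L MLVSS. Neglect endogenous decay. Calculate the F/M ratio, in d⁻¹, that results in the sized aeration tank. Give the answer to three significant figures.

With k_d = 0 the design equation reduces to V = Y Q (S₀−S) θ_c / X = 0.672 × 1120 × (689 − 29.2) × 16.6 / 1720 = 4793 m³.
F/M = applied load / biomass = Q·S₀/(V·X) = 1120 × 689 / (4793 × 1720) = 0.09361 d⁻¹.

F/M ≈ 0.0936 d⁻¹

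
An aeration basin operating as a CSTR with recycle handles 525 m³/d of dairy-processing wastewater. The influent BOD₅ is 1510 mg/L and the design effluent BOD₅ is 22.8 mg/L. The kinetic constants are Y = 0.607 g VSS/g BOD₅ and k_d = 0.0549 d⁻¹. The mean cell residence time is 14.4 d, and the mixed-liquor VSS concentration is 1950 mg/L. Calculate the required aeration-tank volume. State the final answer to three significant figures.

V ≈ 1950 m³

Steady-state biomass mass balance: V·X·(1 + k_d·θ_c) = Y·Q·(S₀ − S)·θ_c, so V = 0.607 × 525 × (1510 − 22.8) × 14.4 / [1950 × (1 + 0.0549 × 14.4)] = 6.82×10^6 / 3492 = 1955 m³.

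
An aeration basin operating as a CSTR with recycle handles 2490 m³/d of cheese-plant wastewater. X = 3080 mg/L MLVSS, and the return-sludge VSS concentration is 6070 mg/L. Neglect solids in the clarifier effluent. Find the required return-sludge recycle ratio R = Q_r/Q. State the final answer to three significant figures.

Mass balance around the secondary clarifier (neglecting effluent solids): R = X / (X_r − X) = 3080 / (6070 − 3080) = 1.030.

R ≈ 1.03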